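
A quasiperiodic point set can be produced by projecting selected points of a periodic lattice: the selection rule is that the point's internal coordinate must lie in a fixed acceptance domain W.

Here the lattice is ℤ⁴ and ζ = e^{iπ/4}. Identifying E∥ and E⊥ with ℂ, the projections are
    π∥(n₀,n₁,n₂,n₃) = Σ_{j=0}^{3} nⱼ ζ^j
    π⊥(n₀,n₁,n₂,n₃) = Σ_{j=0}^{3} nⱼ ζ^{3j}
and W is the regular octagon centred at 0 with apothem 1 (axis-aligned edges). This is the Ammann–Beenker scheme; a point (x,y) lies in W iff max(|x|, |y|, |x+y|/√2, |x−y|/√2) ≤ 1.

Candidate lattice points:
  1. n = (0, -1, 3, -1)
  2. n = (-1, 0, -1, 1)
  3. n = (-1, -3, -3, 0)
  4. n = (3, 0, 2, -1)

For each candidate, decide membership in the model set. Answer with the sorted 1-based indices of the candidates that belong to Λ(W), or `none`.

π⊥(n) = n₀ + n₁ζ³ + n₂ζ⁶ + n₃ζ⁹ where ζ = e^{iπ/4}.
candidate 1: n = (0, -1, 3, -1) → π⊥ ≈ (+0.0000, -4.4142); max(|x|,|y|,|x±y|/√2) = 4.4142 > 1 ⇒ ∉ W
candidate 2: n = (-1, 0, -1, 1) → π⊥ ≈ (-0.2929, +1.7071); max(|x|,|y|,|x±y|/√2) = 1.7071 > 1 ⇒ ∉ W
candidate 3: n = (-1, -3, -3, 0) → π⊥ ≈ (+1.1213, +0.8787); max(|x|,|y|,|x±y|/√2) = 1.4142 > 1 ⇒ ∉ W
candidate 4: n = (3, 0, 2, -1) → π⊥ ≈ (+2.2929, -2.7071); max(|x|,|y|,|x±y|/√2) = 3.5355 > 1 ⇒ ∉ W

none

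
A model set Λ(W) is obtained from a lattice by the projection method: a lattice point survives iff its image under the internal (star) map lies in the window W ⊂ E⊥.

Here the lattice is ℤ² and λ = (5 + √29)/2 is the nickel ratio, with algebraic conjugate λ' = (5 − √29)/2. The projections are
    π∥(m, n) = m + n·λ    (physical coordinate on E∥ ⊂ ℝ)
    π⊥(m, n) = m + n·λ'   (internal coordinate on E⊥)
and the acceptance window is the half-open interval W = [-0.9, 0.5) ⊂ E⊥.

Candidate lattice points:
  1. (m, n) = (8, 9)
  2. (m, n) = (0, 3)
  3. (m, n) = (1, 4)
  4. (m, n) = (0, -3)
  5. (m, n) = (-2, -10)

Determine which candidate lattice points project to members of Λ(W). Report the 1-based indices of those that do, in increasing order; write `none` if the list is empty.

2, 3, 5

Compute λ' = (5−√29)/2 = -0.19258, so π⊥(m,n) = m -0.19258·n.
candidate 1: (m,n)=(8,9) → π∥ = 8+9·λ ≈ 54.73324, π⊥ = 8+9·λ' ≈ 6.26676 ∉ [-0.9, 0.5) ⇒ out
candidate 2: (m,n)=(0,3) → π∥ = 0+3·λ ≈ 15.57775, π⊥ = 0+3·λ' ≈ -0.57775 ∈ [-0.9, 0.5) ⇒ IN Λ
candidate 3: (m,n)=(1,4) → π∥ = 1+4·λ ≈ 21.77033, π⊥ = 1+4·λ' ≈ 0.22967 ∈ [-0.9, 0.5) ⇒ IN Λ
candidate 4: (m,n)=(0,-3) → π∥ = 0-3·λ ≈ -15.57775, π⊥ = 0-3·λ' ≈ 0.57775 ∉ [-0.9, 0.5) ⇒ out
candidate 5: (m,n)=(-2,-10) → π∥ = -2-10·λ ≈ -53.92582, π⊥ = -2-10·λ' ≈ -0.07418 ∈ [-0.9, 0.5) ⇒ IN Λ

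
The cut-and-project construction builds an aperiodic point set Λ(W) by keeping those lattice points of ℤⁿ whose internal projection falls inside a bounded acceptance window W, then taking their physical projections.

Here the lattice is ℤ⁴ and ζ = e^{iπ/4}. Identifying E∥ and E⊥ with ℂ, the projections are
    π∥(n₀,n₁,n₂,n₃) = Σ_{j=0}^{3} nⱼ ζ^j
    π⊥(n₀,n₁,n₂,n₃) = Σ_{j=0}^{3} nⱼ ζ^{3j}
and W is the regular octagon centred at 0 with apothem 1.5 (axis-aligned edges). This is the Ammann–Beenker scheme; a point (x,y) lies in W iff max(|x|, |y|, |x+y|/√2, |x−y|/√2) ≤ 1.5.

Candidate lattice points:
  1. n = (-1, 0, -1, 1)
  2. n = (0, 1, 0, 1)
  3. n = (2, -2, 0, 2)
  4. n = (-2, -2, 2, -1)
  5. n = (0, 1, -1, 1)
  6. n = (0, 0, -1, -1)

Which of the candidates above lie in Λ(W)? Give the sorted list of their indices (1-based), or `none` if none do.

π⊥(n) = n₀ + n₁ζ³ + n₂ζ⁶ + n₃ζ⁹ where ζ = e^{iπ/4}.
#1 (-1, 0, -1, 1): internal (-0.292893, 1.707107); octagon support 1.707107 vs apothem 1.5 → ∉ W
#2 (0, 1, 0, 1): internal (0.000000, 1.414214); octagon support 1.414214 vs apothem 1.5 → ∈ W
#3 (2, -2, 0, 2): internal (4.828427, 0.000000); octagon support 4.828427 vs apothem 1.5 → ∉ W
#4 (-2, -2, 2, -1): internal (-1.292893, -4.121320); octagon support 4.121320 vs apothem 1.5 → ∉ W
#5 (0, 1, -1, 1): internal (0.000000, 2.414214); octagon support 2.414214 vs apothem 1.5 → ∉ W
#6 (0, 0, -1, -1): internal (-0.707107, 0.292893); octagon support 0.707107 vs apothem 1.5 → ∈ W

2, 6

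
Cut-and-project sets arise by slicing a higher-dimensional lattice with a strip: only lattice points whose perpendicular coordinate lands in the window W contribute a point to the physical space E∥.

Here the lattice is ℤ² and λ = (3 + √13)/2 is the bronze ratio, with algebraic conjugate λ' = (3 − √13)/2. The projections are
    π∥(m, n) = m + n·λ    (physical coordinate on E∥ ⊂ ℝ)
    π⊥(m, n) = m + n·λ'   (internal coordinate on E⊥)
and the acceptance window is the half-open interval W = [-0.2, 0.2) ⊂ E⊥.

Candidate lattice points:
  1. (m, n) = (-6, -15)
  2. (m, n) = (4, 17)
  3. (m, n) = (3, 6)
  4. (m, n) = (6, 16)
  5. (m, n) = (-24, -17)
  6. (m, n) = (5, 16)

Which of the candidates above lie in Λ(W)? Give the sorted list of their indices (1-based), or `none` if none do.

6

Compute λ' = (3−√13)/2 = -0.3028, so π⊥(m,n) = m -0.3028·n.
candidate 1: (m,n)=(-6,-15) → π∥ = -6-15·λ ≈ -55.5416, π⊥ = -6-15·λ' ≈ -1.4584 ∉ [-0.2, 0.2) ⇒ out
candidate 2: (m,n)=(4,17) → π∥ = 4+17·λ ≈ 60.1472, π⊥ = 4+17·λ' ≈ -1.1472 ∉ [-0.2, 0.2) ⇒ out
candidate 3: (m,n)=(3,6) → π∥ = 3+6·λ ≈ 22.8167, π⊥ = 3+6·λ' ≈ 1.1833 ∉ [-0.2, 0.2) ⇒ out
candidate 4: (m,n)=(6,16) → π∥ = 6+16·λ ≈ 58.8444, π⊥ = 6+16·λ' ≈ 1.1556 ∉ [-0.2, 0.2) ⇒ out
candidate 5: (m,n)=(-24,-17) → π∥ = -24-17·λ ≈ -80.1472, π⊥ = -24-17·λ' ≈ -18.8528 ∉ [-0.2, 0.2) ⇒ out
candidate 6: (m,n)=(5,16) → π∥ = 5+16·λ ≈ 57.8444, π⊥ = 5+16·λ' ≈ 0.1556 ∈ [-0.2, 0.2) ⇒ IN Λ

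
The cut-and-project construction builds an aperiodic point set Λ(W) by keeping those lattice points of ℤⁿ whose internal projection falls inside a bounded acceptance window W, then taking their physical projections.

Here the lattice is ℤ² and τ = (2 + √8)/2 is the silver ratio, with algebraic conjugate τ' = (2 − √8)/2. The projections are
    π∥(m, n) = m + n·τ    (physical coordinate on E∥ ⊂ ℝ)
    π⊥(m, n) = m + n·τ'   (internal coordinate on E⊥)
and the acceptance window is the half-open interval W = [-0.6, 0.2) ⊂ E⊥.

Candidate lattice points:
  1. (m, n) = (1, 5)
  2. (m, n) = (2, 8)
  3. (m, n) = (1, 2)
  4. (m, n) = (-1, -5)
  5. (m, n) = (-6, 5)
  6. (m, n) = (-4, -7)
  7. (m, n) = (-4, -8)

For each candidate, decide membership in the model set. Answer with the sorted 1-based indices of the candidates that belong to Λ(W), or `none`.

τ' = (2−√8)/2 ≈ -0.414214.
[1] lift (1,5): star map gives -1.071068; window check -0.6 ≤ -1.071068 < 0.2 is false → out
[2] lift (2,8): star map gives -1.313708; window check -0.6 ≤ -1.313708 < 0.2 is false → out
[3] lift (1,2): star map gives 0.171573; window check -0.6 ≤ 0.171573 < 0.2 is true → IN Λ
[4] lift (-1,-5): star map gives 1.071068; window check -0.6 ≤ 1.071068 < 0.2 is false → out
[5] lift (-6,5): star map gives -8.071068; window check -0.6 ≤ -8.071068 < 0.2 is false → out
[6] lift (-4,-7): star map gives -1.100505; window check -0.6 ≤ -1.100505 < 0.2 is false → out
[7] lift (-4,-8): star map gives -0.686292; window check -0.6 ≤ -0.686292 < 0.2 is false → out

3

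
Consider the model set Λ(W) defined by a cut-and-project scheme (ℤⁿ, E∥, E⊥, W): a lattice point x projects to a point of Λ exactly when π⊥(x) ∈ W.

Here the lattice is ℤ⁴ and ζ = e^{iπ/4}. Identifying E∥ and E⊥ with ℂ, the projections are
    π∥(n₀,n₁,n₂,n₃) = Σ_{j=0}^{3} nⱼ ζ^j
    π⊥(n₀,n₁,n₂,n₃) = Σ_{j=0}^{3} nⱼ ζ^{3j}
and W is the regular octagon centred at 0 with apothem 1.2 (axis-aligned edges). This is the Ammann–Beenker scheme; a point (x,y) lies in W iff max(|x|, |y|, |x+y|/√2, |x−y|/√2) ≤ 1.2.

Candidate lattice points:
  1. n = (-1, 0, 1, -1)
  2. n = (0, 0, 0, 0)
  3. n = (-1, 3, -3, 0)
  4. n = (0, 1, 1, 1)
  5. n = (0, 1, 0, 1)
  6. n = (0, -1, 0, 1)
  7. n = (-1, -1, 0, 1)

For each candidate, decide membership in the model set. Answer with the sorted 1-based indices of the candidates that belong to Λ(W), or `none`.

Internal map: ζ^{3j} for j=0..3 gives (1,0), (−√2/2,√2/2), (0,−1), (√2/2,√2/2).
#1 (-1, 0, 1, -1): internal (-1.707107, -1.707107); octagon support 2.414214 vs apothem 1.2 → ∉ W
#2 (0, 0, 0, 0): internal (0.000000, 0.000000); octagon support 0.000000 vs apothem 1.2 → ∈ W
#3 (-1, 3, -3, 0): internal (-3.121320, 5.121320); octagon support 5.828427 vs apothem 1.2 → ∉ W
#4 (0, 1, 1, 1): internal (0.000000, 0.414214); octagon support 0.414214 vs apothem 1.2 → ∈ W
#5 (0, 1, 0, 1): internal (0.000000, 1.414214); octagon support 1.414214 vs apothem 1.2 → ∉ W
#6 (0, -1, 0, 1): internal (1.414214, 0.000000); octagon support 1.414214 vs apothem 1.2 → ∉ W
#7 (-1, -1, 0, 1): internal (0.414214, 0.000000); octagon support 0.414214 vs apothem 1.2 → ∈ W

2, 4, 7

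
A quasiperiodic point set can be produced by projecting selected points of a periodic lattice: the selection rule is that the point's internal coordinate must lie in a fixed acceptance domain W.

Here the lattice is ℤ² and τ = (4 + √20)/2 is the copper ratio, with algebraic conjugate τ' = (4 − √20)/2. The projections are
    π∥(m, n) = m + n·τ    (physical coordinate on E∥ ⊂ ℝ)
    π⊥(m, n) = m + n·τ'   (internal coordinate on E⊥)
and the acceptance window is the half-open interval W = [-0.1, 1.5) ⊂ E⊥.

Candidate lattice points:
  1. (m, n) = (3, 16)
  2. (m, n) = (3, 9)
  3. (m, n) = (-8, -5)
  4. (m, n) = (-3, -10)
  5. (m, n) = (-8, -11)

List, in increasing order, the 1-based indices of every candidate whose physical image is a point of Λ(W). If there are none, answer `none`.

2

Numerically τ ≈ 4.236068 and τ' = −1/τ ≈ -0.236068.
#1 (3,16): internal coord 3 + (16)·τ' = -0.777088; -0.777088 ∉ [-0.1, 1.5) → out
#2 (3,9): internal coord 3 + (9)·τ' = +0.875388; +0.875388 ∈ [-0.1, 1.5) → IN Λ
#3 (-8,-5): internal coord -8 + (-5)·τ' = -6.819660; -6.819660 ∉ [-0.1, 1.5) → out
#4 (-3,-10): internal coord -3 + (-10)·τ' = -0.639320; -0.639320 ∉ [-0.1, 1.5) → out
#5 (-8,-11): internal coord -8 + (-11)·τ' = -5.403252; -5.403252 ∉ [-0.1, 1.5) → out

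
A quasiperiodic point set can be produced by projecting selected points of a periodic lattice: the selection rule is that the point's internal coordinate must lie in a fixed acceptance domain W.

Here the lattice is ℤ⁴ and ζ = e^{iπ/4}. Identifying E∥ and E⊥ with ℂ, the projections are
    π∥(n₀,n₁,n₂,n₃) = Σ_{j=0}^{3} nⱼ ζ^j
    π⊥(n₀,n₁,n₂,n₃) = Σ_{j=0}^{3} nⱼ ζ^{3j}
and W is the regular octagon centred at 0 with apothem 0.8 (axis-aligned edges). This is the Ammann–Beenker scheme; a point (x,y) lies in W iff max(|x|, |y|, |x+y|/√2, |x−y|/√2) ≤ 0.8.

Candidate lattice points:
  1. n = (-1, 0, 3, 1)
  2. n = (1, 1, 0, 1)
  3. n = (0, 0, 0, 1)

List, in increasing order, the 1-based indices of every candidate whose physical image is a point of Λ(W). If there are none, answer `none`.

π⊥(n) = n₀ + n₁ζ³ + n₂ζ⁶ + n₃ζ⁹ where ζ = e^{iπ/4}.
candidate 1: n = (-1, 0, 3, 1) → π⊥ ≈ (-0.292893, -2.292893); max(|x|,|y|,|x±y|/√2) = 2.292893 > 0.8 ⇒ ∉ W
candidate 2: n = (1, 1, 0, 1) → π⊥ ≈ (+1.000000, +1.414214); max(|x|,|y|,|x±y|/√2) = 1.707107 > 0.8 ⇒ ∉ W
candidate 3: n = (0, 0, 0, 1) → π⊥ ≈ (+0.707107, +0.707107); max(|x|,|y|,|x±y|/√2) = 1.000000 > 0.8 ⇒ ∉ W

none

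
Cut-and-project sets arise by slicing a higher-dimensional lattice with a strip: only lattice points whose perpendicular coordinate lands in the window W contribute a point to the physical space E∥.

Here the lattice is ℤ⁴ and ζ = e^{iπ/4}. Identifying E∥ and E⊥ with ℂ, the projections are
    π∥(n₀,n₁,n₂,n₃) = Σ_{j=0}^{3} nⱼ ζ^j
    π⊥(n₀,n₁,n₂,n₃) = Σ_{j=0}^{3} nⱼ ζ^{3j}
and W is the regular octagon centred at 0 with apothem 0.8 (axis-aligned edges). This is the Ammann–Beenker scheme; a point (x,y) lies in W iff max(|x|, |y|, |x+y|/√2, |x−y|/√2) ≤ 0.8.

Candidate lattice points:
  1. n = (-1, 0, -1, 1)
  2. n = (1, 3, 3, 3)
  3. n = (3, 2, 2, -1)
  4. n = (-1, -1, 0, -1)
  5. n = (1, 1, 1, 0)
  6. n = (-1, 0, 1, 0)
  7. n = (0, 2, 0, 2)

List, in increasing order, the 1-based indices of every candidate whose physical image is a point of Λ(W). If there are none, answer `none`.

With ζ = e^{iπ/4} the internal vectors are ζ^0,ζ^3,ζ^6,ζ^9.
candidate 1: n = (-1, 0, -1, 1) → π⊥ ≈ (-0.292893, +1.707107); max(|x|,|y|,|x±y|/√2) = 1.707107 > 0.8 ⇒ ∉ W
candidate 2: n = (1, 3, 3, 3) → π⊥ ≈ (+1.000000, +1.242641); max(|x|,|y|,|x±y|/√2) = 1.585786 > 0.8 ⇒ ∉ W
candidate 3: n = (3, 2, 2, -1) → π⊥ ≈ (+0.878680, -1.292893); max(|x|,|y|,|x±y|/√2) = 1.535534 > 0.8 ⇒ ∉ W
candidate 4: n = (-1, -1, 0, -1) → π⊥ ≈ (-1.000000, -1.414214); max(|x|,|y|,|x±y|/√2) = 1.707107 > 0.8 ⇒ ∉ W
candidate 5: n = (1, 1, 1, 0) → π⊥ ≈ (+0.292893, -0.292893); max(|x|,|y|,|x±y|/√2) = 0.414214 ≤ 0.8 ⇒ ∈ W
candidate 6: n = (-1, 0, 1, 0) → π⊥ ≈ (-1.000000, -1.000000); max(|x|,|y|,|x±y|/√2) = 1.414214 > 0.8 ⇒ ∉ W
candidate 7: n = (0, 2, 0, 2) → π⊥ ≈ (+0.000000, +2.828427); max(|x|,|y|,|x±y|/√2) = 2.828427 > 0.8 ⇒ ∉ W

5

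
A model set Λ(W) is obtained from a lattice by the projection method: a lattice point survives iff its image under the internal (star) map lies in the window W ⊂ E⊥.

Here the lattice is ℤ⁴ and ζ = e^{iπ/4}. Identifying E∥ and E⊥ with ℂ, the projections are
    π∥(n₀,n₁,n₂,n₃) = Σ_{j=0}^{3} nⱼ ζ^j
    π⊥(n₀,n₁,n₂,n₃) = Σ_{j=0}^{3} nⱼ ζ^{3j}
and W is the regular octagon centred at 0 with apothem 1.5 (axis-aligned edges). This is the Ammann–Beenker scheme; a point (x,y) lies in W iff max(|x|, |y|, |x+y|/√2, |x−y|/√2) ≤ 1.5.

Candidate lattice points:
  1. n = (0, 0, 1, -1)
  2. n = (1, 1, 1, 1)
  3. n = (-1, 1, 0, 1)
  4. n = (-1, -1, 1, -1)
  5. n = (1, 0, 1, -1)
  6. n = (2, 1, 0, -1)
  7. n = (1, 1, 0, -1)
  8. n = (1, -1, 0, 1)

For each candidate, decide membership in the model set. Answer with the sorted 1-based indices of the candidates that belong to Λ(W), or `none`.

2, 6, 7

Internal map: ζ^{3j} for j=0..3 gives (1,0), (−√2/2,√2/2), (0,−1), (√2/2,√2/2).
#1 (0, 0, 1, -1): internal (-0.7071, -1.7071); octagon support 1.7071 vs apothem 1.5 → ∉ W
#2 (1, 1, 1, 1): internal (1.0000, 0.4142); octagon support 1.0000 vs apothem 1.5 → ∈ W
#3 (-1, 1, 0, 1): internal (-1.0000, 1.4142); octagon support 1.7071 vs apothem 1.5 → ∉ W
#4 (-1, -1, 1, -1): internal (-1.0000, -2.4142); octagon support 2.4142 vs apothem 1.5 → ∉ W
#5 (1, 0, 1, -1): internal (0.2929, -1.7071); octagon support 1.7071 vs apothem 1.5 → ∉ W
#6 (2, 1, 0, -1): internal (0.5858, 0.0000); octagon support 0.5858 vs apothem 1.5 → ∈ W
#7 (1, 1, 0, -1): internal (-0.4142, 0.0000); octagon support 0.4142 vs apothem 1.5 → ∈ W
#8 (1, -1, 0, 1): internal (2.4142, 0.0000); octagon support 2.4142 vs apothem 1.5 → ∉ W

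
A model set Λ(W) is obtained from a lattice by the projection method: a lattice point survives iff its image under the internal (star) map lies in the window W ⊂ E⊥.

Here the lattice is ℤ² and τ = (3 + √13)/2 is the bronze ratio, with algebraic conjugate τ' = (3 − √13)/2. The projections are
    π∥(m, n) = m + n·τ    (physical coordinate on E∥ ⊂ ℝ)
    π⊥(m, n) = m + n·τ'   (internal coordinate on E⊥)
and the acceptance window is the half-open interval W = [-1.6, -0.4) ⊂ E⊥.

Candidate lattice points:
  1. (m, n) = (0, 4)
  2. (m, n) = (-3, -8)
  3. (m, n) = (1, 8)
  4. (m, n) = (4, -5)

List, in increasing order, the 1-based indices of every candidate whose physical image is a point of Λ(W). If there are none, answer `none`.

1, 2, 3

Compute τ' = (3−√13)/2 = -0.30278, so π⊥(m,n) = m -0.30278·n.
candidate 1: (m,n)=(0,4) → π∥ = 0+4·τ ≈ 13.21110, π⊥ = 0+4·τ' ≈ -1.21110 ∈ [-1.6, -0.4) ⇒ IN Λ
candidate 2: (m,n)=(-3,-8) → π∥ = -3-8·τ ≈ -29.42221, π⊥ = -3-8·τ' ≈ -0.57779 ∈ [-1.6, -0.4) ⇒ IN Λ
candidate 3: (m,n)=(1,8) → π∥ = 1+8·τ ≈ 27.42221, π⊥ = 1+8·τ' ≈ -1.42221 ∈ [-1.6, -0.4) ⇒ IN Λ
candidate 4: (m,n)=(4,-5) → π∥ = 4-5·τ ≈ -12.51388, π⊥ = 4-5·τ' ≈ 5.51388 ∉ [-1.6, -0.4) ⇒ out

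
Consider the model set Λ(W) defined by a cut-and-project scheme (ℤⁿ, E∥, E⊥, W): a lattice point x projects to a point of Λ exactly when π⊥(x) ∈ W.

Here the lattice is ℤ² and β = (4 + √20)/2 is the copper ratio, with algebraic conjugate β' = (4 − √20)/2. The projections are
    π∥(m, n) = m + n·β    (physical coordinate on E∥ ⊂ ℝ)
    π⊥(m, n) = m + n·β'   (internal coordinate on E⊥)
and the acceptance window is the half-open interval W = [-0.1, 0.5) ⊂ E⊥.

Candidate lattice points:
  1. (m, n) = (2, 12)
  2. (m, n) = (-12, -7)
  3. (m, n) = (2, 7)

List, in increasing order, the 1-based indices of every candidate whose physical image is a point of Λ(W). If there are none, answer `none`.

Numerically β ≈ 4.23607 and β' = −1/β ≈ -0.23607.
candidate 1: (m,n)=(2,12) → π∥ = 2+12·β ≈ 52.83282, π⊥ = 2+12·β' ≈ -0.83282 ∉ [-0.1, 0.5) ⇒ out
candidate 2: (m,n)=(-12,-7) → π∥ = -12-7·β ≈ -41.65248, π⊥ = -12-7·β' ≈ -10.34752 ∉ [-0.1, 0.5) ⇒ out
candidate 3: (m,n)=(2,7) → π∥ = 2+7·β ≈ 31.65248, π⊥ = 2+7·β' ≈ 0.34752 ∈ [-0.1, 0.5) ⇒ IN Λ

3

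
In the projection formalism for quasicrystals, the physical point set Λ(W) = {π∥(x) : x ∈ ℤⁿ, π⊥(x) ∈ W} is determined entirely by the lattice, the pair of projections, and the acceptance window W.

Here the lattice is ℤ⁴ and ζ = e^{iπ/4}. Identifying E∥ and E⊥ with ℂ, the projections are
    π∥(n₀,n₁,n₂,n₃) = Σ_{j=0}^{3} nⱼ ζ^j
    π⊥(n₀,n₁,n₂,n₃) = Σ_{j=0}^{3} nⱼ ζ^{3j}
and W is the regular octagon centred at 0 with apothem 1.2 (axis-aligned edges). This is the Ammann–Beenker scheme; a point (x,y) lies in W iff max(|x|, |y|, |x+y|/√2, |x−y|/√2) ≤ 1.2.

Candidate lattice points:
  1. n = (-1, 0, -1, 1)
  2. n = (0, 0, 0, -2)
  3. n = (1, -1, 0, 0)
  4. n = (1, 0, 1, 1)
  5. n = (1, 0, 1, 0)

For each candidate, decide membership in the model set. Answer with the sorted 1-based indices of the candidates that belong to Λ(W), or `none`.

none

Internal map: ζ^{3j} for j=0..3 gives (1,0), (−√2/2,√2/2), (0,−1), (√2/2,√2/2).
#1 (-1, 0, -1, 1): internal (-0.2929, 1.7071); octagon support 1.7071 vs apothem 1.2 → ∉ W
#2 (0, 0, 0, -2): internal (-1.4142, -1.4142); octagon support 2.0000 vs apothem 1.2 → ∉ W
#3 (1, -1, 0, 0): internal (1.7071, -0.7071); octagon support 1.7071 vs apothem 1.2 → ∉ W
#4 (1, 0, 1, 1): internal (1.7071, -0.2929); octagon support 1.7071 vs apothem 1.2 → ∉ W
#5 (1, 0, 1, 0): internal (1.0000, -1.0000); octagon support 1.4142 vs apothem 1.2 → ∉ W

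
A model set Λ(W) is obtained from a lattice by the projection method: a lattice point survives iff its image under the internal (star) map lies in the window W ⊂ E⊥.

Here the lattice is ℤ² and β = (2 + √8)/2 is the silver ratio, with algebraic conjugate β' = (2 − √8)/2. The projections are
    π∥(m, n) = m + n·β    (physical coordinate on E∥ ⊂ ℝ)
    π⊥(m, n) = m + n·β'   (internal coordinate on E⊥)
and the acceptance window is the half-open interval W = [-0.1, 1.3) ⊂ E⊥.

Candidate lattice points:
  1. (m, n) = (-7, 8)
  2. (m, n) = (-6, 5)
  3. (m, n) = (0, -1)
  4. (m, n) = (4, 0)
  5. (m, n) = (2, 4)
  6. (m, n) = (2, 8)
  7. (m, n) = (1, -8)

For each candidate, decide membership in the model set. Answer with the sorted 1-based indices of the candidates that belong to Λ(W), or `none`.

Compute β' = (2−√8)/2 = -0.414214, so π⊥(m,n) = m -0.414214·n.
#1 (-7,8): internal coord -7 + (8)·β' = -10.313708; -10.313708 ∉ [-0.1, 1.3) → out
#2 (-6,5): internal coord -6 + (5)·β' = -8.071068; -8.071068 ∉ [-0.1, 1.3) → out
#3 (0,-1): internal coord 0 + (-1)·β' = +0.414214; +0.414214 ∈ [-0.1, 1.3) → IN Λ
#4 (4,0): internal coord 4 + (0)·β' = +4.000000; +4.000000 ∉ [-0.1, 1.3) → out
#5 (2,4): internal coord 2 + (4)·β' = +0.343146; +0.343146 ∈ [-0.1, 1.3) → IN Λ
#6 (2,8): internal coord 2 + (8)·β' = -1.313708; -1.313708 ∉ [-0.1, 1.3) → out
#7 (1,-8): internal coord 1 + (-8)·β' = +4.313708; +4.313708 ∉ [-0.1, 1.3) → out

3, 5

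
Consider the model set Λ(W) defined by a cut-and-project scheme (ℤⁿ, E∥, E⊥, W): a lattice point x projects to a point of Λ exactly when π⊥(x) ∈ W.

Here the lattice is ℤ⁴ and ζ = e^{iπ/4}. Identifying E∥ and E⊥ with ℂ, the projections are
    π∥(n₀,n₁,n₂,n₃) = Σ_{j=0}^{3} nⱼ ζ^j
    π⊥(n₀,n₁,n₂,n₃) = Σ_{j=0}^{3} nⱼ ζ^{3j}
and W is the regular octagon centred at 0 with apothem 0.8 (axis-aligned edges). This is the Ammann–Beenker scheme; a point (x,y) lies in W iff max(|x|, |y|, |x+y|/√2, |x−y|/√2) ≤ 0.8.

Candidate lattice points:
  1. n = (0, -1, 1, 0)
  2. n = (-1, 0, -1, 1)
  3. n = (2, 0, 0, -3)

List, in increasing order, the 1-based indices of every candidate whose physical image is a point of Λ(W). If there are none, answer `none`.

With ζ = e^{iπ/4} the internal vectors are ζ^0,ζ^3,ζ^6,ζ^9.
#1 (0, -1, 1, 0): internal (0.707107, -1.707107); octagon support 1.707107 vs apothem 0.8 → ∉ W
#2 (-1, 0, -1, 1): internal (-0.292893, 1.707107); octagon support 1.707107 vs apothem 0.8 → ∉ W
#3 (2, 0, 0, -3): internal (-0.121320, -2.121320); octagon support 2.121320 vs apothem 0.8 → ∉ W

none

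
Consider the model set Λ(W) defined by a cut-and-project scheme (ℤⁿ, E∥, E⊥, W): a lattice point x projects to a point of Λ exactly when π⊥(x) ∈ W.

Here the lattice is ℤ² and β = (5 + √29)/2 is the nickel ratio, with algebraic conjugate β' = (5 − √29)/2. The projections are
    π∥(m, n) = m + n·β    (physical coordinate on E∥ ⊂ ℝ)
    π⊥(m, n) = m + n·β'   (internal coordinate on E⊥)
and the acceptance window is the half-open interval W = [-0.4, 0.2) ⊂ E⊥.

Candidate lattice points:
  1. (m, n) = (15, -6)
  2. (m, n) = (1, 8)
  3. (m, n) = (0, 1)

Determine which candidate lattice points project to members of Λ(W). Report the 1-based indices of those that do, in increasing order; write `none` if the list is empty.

β' = (5−√29)/2 ≈ -0.1926.
#1 (15,-6): internal coord 15 + (-6)·β' = +16.1555; +16.1555 ∉ [-0.4, 0.2) → out
#2 (1,8): internal coord 1 + (8)·β' = -0.5407; -0.5407 ∉ [-0.4, 0.2) → out
#3 (0,1): internal coord 0 + (1)·β' = -0.1926; -0.1926 ∈ [-0.4, 0.2) → IN Λ

3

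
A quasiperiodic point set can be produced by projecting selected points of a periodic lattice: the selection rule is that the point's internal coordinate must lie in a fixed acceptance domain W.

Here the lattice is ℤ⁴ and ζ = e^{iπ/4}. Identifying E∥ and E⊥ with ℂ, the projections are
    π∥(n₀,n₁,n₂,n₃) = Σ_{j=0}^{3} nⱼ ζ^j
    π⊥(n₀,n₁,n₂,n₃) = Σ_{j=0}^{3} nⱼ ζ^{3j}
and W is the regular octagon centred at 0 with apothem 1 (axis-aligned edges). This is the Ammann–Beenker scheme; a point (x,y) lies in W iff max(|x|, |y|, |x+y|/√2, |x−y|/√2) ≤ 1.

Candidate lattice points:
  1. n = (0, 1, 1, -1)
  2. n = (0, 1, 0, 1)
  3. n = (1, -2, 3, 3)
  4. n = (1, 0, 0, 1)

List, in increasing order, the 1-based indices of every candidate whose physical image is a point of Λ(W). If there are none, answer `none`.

none

Internal map: ζ^{3j} for j=0..3 gives (1,0), (−√2/2,√2/2), (0,−1), (√2/2,√2/2).
#1 (0, 1, 1, -1): internal (-1.4142, -1.0000); octagon support 1.7071 vs apothem 1 → ∉ W
#2 (0, 1, 0, 1): internal (0.0000, 1.4142); octagon support 1.4142 vs apothem 1 → ∉ W
#3 (1, -2, 3, 3): internal (4.5355, -2.2929); octagon support 4.8284 vs apothem 1 → ∉ W
#4 (1, 0, 0, 1): internal (1.7071, 0.7071); octagon support 1.7071 vs apothem 1 → ∉ W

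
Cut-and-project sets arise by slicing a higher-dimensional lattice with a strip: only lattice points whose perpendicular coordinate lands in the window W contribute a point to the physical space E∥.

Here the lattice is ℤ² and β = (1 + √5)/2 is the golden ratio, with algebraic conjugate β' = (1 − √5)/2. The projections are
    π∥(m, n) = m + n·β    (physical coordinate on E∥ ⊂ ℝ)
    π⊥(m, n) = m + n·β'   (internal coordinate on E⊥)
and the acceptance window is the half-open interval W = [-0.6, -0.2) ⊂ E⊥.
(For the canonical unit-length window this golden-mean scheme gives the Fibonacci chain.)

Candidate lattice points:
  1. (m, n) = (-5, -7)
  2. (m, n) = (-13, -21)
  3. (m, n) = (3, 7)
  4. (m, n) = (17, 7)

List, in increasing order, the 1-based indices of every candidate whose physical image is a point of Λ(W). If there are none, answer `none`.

Compute β' = (1−√5)/2 = -0.6180, so π⊥(m,n) = m -0.6180·n.
[1] lift (-5,-7): star map gives -0.6738; window check -0.6 ≤ -0.6738 < -0.2 is false → out
[2] lift (-13,-21): star map gives -0.0213; window check -0.6 ≤ -0.0213 < -0.2 is false → out
[3] lift (3,7): star map gives -1.3262; window check -0.6 ≤ -1.3262 < -0.2 is false → out
[4] lift (17,7): star map gives 12.6738; window check -0.6 ≤ 12.6738 < -0.2 is false → out

none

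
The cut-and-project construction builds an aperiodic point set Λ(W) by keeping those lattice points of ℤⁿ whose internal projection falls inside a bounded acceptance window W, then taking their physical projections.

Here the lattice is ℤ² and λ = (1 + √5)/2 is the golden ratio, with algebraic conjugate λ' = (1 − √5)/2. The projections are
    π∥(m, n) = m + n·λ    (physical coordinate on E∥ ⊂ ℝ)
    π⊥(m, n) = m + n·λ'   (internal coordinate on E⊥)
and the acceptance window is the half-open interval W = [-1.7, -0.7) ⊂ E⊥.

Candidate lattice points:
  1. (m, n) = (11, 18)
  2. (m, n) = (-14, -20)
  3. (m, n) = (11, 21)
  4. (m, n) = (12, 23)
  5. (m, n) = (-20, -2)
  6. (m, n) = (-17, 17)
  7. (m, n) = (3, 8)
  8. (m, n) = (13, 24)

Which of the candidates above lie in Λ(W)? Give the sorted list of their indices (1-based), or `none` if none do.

2

Numerically λ ≈ 1.6180 and λ' = −1/λ ≈ -0.6180.
candidate 1: (m,n)=(11,18) → π∥ = 11+18·λ ≈ 40.1246, π⊥ = 11+18·λ' ≈ -0.1246 ∉ [-1.7, -0.7) ⇒ out
candidate 2: (m,n)=(-14,-20) → π∥ = -14-20·λ ≈ -46.3607, π⊥ = -14-20·λ' ≈ -1.6393 ∈ [-1.7, -0.7) ⇒ IN Λ
candidate 3: (m,n)=(11,21) → π∥ = 11+21·λ ≈ 44.9787, π⊥ = 11+21·λ' ≈ -1.9787 ∉ [-1.7, -0.7) ⇒ out
candidate 4: (m,n)=(12,23) → π∥ = 12+23·λ ≈ 49.2148, π⊥ = 12+23·λ' ≈ -2.2148 ∉ [-1.7, -0.7) ⇒ out
candidate 5: (m,n)=(-20,-2) → π∥ = -20-2·λ ≈ -23.2361, π⊥ = -20-2·λ' ≈ -18.7639 ∉ [-1.7, -0.7) ⇒ out
candidate 6: (m,n)=(-17,17) → π∥ = -17+17·λ ≈ 10.5066, π⊥ = -17+17·λ' ≈ -27.5066 ∉ [-1.7, -0.7) ⇒ out
candidate 7: (m,n)=(3,8) → π∥ = 3+8·λ ≈ 15.9443, π⊥ = 3+8·λ' ≈ -1.9443 ∉ [-1.7, -0.7) ⇒ out
candidate 8: (m,n)=(13,24) → π∥ = 13+24·λ ≈ 51.8328, π⊥ = 13+24·λ' ≈ -1.8328 ∉ [-1.7, -0.7) ⇒ out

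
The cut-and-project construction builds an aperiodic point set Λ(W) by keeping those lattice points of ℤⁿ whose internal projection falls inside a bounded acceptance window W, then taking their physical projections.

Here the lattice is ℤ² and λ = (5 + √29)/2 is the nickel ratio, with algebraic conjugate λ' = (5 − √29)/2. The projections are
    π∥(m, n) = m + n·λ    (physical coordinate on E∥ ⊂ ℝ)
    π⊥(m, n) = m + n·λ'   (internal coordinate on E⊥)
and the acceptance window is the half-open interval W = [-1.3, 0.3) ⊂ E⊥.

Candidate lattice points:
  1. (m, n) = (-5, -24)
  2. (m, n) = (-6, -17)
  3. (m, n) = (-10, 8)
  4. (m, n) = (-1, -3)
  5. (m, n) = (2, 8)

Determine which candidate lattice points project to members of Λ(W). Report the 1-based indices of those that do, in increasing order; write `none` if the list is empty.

Compute λ' = (5−√29)/2 = -0.192582, so π⊥(m,n) = m -0.192582·n.
[1] lift (-5,-24): star map gives -0.378022; window check -1.3 ≤ -0.378022 < 0.3 is true → IN Λ
[2] lift (-6,-17): star map gives -2.726099; window check -1.3 ≤ -2.726099 < 0.3 is false → out
[3] lift (-10,8): star map gives -11.540659; window check -1.3 ≤ -11.540659 < 0.3 is false → out
[4] lift (-1,-3): star map gives -0.422253; window check -1.3 ≤ -0.422253 < 0.3 is true → IN Λ
[5] lift (2,8): star map gives 0.459341; window check -1.3 ≤ 0.459341 < 0.3 is false → out

1, 4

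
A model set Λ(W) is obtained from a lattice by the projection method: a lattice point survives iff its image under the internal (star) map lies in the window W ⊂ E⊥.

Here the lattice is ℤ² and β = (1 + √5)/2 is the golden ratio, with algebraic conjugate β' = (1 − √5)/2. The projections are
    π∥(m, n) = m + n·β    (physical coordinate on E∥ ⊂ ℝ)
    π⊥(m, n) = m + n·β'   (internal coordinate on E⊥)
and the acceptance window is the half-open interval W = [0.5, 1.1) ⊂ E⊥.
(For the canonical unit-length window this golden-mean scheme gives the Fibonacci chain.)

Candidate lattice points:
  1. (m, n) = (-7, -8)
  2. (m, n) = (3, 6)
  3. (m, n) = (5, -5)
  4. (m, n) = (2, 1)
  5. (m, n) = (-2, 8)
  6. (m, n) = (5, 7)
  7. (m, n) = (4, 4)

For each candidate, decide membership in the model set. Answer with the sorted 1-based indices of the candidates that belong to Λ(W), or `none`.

β' = (1−√5)/2 ≈ -0.618034.
#1 (-7,-8): internal coord -7 + (-8)·β' = -2.055728; -2.055728 ∉ [0.5, 1.1) → out
#2 (3,6): internal coord 3 + (6)·β' = -0.708204; -0.708204 ∉ [0.5, 1.1) → out
#3 (5,-5): internal coord 5 + (-5)·β' = +8.090170; +8.090170 ∉ [0.5, 1.1) → out
#4 (2,1): internal coord 2 + (1)·β' = +1.381966; +1.381966 ∉ [0.5, 1.1) → out
#5 (-2,8): internal coord -2 + (8)·β' = -6.944272; -6.944272 ∉ [0.5, 1.1) → out
#6 (5,7): internal coord 5 + (7)·β' = +0.673762; +0.673762 ∈ [0.5, 1.1) → IN Λ
#7 (4,4): internal coord 4 + (4)·β' = +1.527864; +1.527864 ∉ [0.5, 1.1) → out

6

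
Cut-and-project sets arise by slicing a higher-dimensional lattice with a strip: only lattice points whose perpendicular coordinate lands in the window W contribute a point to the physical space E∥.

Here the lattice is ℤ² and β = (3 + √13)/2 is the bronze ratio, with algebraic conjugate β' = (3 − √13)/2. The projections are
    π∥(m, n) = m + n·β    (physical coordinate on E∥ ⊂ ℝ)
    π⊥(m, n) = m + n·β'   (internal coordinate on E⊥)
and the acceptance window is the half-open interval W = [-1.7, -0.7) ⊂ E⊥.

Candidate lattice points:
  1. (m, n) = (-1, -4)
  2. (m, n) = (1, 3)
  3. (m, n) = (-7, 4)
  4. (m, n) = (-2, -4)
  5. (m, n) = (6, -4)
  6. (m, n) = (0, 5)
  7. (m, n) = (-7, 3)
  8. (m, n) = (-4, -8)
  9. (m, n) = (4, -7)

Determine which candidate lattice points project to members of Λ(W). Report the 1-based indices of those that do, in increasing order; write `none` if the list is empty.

4, 6, 8

Numerically β ≈ 3.302776 and β' = −1/β ≈ -0.302776.
#1 (-1,-4): internal coord -1 + (-4)·β' = +0.211103; +0.211103 ∉ [-1.7, -0.7) → out
#2 (1,3): internal coord 1 + (3)·β' = +0.091673; +0.091673 ∉ [-1.7, -0.7) → out
#3 (-7,4): internal coord -7 + (4)·β' = -8.211103; -8.211103 ∉ [-1.7, -0.7) → out
#4 (-2,-4): internal coord -2 + (-4)·β' = -0.788897; -0.788897 ∈ [-1.7, -0.7) → IN Λ
#5 (6,-4): internal coord 6 + (-4)·β' = +7.211103; +7.211103 ∉ [-1.7, -0.7) → out
#6 (0,5): internal coord 0 + (5)·β' = -1.513878; -1.513878 ∈ [-1.7, -0.7) → IN Λ
#7 (-7,3): internal coord -7 + (3)·β' = -7.908327; -7.908327 ∉ [-1.7, -0.7) → out
#8 (-4,-8): internal coord -4 + (-8)·β' = -1.577795; -1.577795 ∈ [-1.7, -0.7) → IN Λ
#9 (4,-7): internal coord 4 + (-7)·β' = +6.119429; +6.119429 ∉ [-1.7, -0.7) → out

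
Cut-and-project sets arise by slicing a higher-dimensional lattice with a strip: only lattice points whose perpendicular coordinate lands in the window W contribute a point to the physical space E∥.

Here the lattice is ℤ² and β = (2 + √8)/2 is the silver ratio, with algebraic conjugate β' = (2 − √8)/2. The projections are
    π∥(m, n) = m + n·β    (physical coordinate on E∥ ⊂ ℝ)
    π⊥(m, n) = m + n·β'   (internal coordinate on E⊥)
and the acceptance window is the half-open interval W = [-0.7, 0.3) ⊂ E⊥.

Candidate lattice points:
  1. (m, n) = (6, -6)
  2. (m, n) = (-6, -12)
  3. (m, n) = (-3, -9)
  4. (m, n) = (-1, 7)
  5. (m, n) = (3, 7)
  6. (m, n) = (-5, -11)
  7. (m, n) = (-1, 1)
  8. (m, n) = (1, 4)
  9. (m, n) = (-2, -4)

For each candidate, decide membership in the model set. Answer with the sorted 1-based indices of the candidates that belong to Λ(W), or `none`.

5, 6, 8, 9

Numerically β ≈ 2.414214 and β' = −1/β ≈ -0.414214.
#1 (6,-6): internal coord 6 + (-6)·β' = +8.485281; +8.485281 ∉ [-0.7, 0.3) → out
#2 (-6,-12): internal coord -6 + (-12)·β' = -1.029437; -1.029437 ∉ [-0.7, 0.3) → out
#3 (-3,-9): internal coord -3 + (-9)·β' = +0.727922; +0.727922 ∉ [-0.7, 0.3) → out
#4 (-1,7): internal coord -1 + (7)·β' = -3.899495; -3.899495 ∉ [-0.7, 0.3) → out
#5 (3,7): internal coord 3 + (7)·β' = +0.100505; +0.100505 ∈ [-0.7, 0.3) → IN Λ
#6 (-5,-11): internal coord -5 + (-11)·β' = -0.443651; -0.443651 ∈ [-0.7, 0.3) → IN Λ
#7 (-1,1): internal coord -1 + (1)·β' = -1.414214; -1.414214 ∉ [-0.7, 0.3) → out
#8 (1,4): internal coord 1 + (4)·β' = -0.656854; -0.656854 ∈ [-0.7, 0.3) → IN Λ
#9 (-2,-4): internal coord -2 + (-4)·β' = -0.343146; -0.343146 ∈ [-0.7, 0.3) → IN Λ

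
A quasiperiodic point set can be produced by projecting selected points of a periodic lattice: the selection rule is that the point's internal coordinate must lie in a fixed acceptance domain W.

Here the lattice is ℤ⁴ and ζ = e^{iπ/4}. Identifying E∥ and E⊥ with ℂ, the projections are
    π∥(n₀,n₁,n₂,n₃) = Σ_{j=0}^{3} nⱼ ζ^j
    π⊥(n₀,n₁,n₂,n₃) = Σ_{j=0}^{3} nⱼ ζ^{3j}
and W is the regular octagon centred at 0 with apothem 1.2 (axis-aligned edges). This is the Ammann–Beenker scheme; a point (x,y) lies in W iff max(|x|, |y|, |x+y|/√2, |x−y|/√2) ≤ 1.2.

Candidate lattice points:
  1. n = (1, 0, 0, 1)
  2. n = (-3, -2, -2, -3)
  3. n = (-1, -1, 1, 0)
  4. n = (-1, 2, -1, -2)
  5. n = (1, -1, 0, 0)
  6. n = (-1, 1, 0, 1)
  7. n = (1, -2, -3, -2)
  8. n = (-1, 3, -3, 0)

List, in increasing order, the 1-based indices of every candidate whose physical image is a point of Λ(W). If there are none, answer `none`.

With ζ = e^{iπ/4} the internal vectors are ζ^0,ζ^3,ζ^6,ζ^9.
candidate 1: n = (1, 0, 0, 1) → π⊥ ≈ (+1.707107, +0.707107); max(|x|,|y|,|x±y|/√2) = 1.707107 > 1.2 ⇒ ∉ W
candidate 2: n = (-3, -2, -2, -3) → π⊥ ≈ (-3.707107, -1.535534); max(|x|,|y|,|x±y|/√2) = 3.707107 > 1.2 ⇒ ∉ W
candidate 3: n = (-1, -1, 1, 0) → π⊥ ≈ (-0.292893, -1.707107); max(|x|,|y|,|x±y|/√2) = 1.707107 > 1.2 ⇒ ∉ W
candidate 4: n = (-1, 2, -1, -2) → π⊥ ≈ (-3.828427, +1.000000); max(|x|,|y|,|x±y|/√2) = 3.828427 > 1.2 ⇒ ∉ W
candidate 5: n = (1, -1, 0, 0) → π⊥ ≈ (+1.707107, -0.707107); max(|x|,|y|,|x±y|/√2) = 1.707107 > 1.2 ⇒ ∉ W
candidate 6: n = (-1, 1, 0, 1) → π⊥ ≈ (-1.000000, +1.414214); max(|x|,|y|,|x±y|/√2) = 1.707107 > 1.2 ⇒ ∉ W
candidate 7: n = (1, -2, -3, -2) → π⊥ ≈ (+1.000000, +0.171573); max(|x|,|y|,|x±y|/√2) = 1.000000 ≤ 1.2 ⇒ ∈ W
candidate 8: n = (-1, 3, -3, 0) → π⊥ ≈ (-3.121320, +5.121320); max(|x|,|y|,|x±y|/√2) = 5.828427 > 1.2 ⇒ ∉ W

7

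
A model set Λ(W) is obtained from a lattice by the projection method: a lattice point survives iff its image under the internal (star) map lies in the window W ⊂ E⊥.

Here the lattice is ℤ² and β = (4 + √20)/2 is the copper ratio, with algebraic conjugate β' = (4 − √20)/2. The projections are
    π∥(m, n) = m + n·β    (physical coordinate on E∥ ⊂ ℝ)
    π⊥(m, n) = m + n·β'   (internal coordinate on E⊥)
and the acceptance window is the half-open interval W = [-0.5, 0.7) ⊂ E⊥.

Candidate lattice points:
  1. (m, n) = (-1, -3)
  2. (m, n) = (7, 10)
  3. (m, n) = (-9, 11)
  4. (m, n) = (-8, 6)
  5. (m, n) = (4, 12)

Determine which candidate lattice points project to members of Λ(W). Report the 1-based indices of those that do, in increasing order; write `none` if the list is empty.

Compute β' = (4−√20)/2 = -0.236068, so π⊥(m,n) = m -0.236068·n.
#1 (-1,-3): internal coord -1 + (-3)·β' = -0.291796; -0.291796 ∈ [-0.5, 0.7) → IN Λ
#2 (7,10): internal coord 7 + (10)·β' = +4.639320; +4.639320 ∉ [-0.5, 0.7) → out
#3 (-9,11): internal coord -9 + (11)·β' = -11.596748; -11.596748 ∉ [-0.5, 0.7) → out
#4 (-8,6): internal coord -8 + (6)·β' = -9.416408; -9.416408 ∉ [-0.5, 0.7) → out
#5 (4,12): internal coord 4 + (12)·β' = +1.167184; +1.167184 ∉ [-0.5, 0.7) → out

1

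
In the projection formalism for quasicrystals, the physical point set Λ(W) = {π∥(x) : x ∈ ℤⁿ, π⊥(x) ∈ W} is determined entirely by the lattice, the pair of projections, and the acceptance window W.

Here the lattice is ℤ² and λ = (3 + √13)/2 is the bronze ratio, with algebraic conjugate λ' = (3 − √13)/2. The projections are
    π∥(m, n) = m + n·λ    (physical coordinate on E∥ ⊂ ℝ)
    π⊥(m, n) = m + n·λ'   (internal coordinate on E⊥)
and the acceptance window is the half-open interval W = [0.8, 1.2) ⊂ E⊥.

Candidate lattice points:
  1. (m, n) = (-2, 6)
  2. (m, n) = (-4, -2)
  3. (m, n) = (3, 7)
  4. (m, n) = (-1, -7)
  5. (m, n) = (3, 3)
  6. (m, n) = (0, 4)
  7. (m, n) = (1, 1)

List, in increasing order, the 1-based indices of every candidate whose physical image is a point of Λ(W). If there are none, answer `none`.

Compute λ' = (3−√13)/2 = -0.302776, so π⊥(m,n) = m -0.302776·n.
[1] lift (-2,6): star map gives -3.816654; window check 0.8 ≤ -3.816654 < 1.2 is false → out
[2] lift (-4,-2): star map gives -3.394449; window check 0.8 ≤ -3.394449 < 1.2 is false → out
[3] lift (3,7): star map gives 0.880571; window check 0.8 ≤ 0.880571 < 1.2 is true → IN Λ
[4] lift (-1,-7): star map gives 1.119429; window check 0.8 ≤ 1.119429 < 1.2 is true → IN Λ
[5] lift (3,3): star map gives 2.091673; window check 0.8 ≤ 2.091673 < 1.2 is false → out
[6] lift (0,4): star map gives -1.211103; window check 0.8 ≤ -1.211103 < 1.2 is false → out
[7] lift (1,1): star map gives 0.697224; window check 0.8 ≤ 0.697224 < 1.2 is false → out

3, 4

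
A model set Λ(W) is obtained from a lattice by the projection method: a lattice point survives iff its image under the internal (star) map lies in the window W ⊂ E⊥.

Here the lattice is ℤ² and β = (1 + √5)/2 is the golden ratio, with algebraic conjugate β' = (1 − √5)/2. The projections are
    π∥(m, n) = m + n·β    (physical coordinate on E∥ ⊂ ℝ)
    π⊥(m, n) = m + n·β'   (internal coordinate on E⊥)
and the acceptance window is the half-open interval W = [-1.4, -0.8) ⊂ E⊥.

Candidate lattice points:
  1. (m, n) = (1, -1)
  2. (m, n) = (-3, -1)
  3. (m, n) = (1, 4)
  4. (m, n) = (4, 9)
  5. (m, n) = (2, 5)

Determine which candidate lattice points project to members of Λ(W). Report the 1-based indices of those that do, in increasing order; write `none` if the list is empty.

β' = (1−√5)/2 ≈ -0.6180.
#1 (1,-1): internal coord 1 + (-1)·β' = +1.6180; +1.6180 ∉ [-1.4, -0.8) → out
#2 (-3,-1): internal coord -3 + (-1)·β' = -2.3820; -2.3820 ∉ [-1.4, -0.8) → out
#3 (1,4): internal coord 1 + (4)·β' = -1.4721; -1.4721 ∉ [-1.4, -0.8) → out
#4 (4,9): internal coord 4 + (9)·β' = -1.5623; -1.5623 ∉ [-1.4, -0.8) → out
#5 (2,5): internal coord 2 + (5)·β' = -1.0902; -1.0902 ∈ [-1.4, -0.8) → IN Λ

5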